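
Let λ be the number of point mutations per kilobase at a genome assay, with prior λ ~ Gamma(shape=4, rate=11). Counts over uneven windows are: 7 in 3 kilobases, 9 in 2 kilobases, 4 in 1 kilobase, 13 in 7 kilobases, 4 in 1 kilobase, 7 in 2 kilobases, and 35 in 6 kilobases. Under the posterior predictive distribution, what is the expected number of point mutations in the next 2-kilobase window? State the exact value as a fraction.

166/33

Total count: 7 + 9 + 4 + 13 + 4 + 7 + 35 = 79.
Total exposure: 3 + 2 + 1 + 7 + 1 + 2 + 6 = 22 kilobases.
Posterior: α' = 4 + 79 = 83, β' = 11 + 22 = 33.
Predictive mean over a 2-kilobase window = T·E[λ|data] = 2·83/33 = 166/33.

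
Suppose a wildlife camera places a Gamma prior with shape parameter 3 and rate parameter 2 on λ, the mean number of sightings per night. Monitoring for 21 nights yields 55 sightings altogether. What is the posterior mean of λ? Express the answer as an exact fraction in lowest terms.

Total count 55 over total exposure 21 nights.
Posterior: α' = 3 + 55 = 58, β' = 2 + 21 = 23.
Posterior mean = α'/β' = 58/23.

58/23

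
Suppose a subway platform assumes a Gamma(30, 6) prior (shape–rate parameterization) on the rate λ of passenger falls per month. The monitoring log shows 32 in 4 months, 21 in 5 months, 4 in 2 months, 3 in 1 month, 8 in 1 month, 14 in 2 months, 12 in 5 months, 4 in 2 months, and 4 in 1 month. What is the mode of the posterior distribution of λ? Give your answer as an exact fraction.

Total count: 32 + 21 + 4 + 3 + 8 + 14 + 12 + 4 + 4 = 102.
Total exposure: 4 + 5 + 2 + 1 + 1 + 2 + 5 + 2 + 1 = 23 months.
Conjugate update: add total count to the shape and total exposure to the rate, giving Gamma(132, 29).
Posterior mode = (α'−1)/β' = 131/29.

131/29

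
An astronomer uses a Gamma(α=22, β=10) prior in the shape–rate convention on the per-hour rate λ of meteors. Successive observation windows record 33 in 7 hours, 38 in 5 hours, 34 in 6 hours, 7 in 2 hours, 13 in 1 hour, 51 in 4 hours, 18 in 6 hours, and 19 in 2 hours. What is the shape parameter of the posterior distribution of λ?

Total count: 33 + 38 + 34 + 7 + 13 + 51 + 18 + 19 = 213.
Total exposure: 7 + 5 + 6 + 2 + 1 + 4 + 6 + 2 = 33 hours.
Posterior: α' = 22 + 213 = 235, β' = 10 + 33 = 43.

235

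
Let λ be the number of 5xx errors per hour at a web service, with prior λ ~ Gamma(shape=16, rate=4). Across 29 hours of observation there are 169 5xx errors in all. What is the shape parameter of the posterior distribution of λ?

185

Total count 169 over total exposure 29 hours.
Gamma(α, β) with Poisson data over total exposure Σt gives posterior Gamma(α+Σx, β+Σt) = Gamma(185, 33).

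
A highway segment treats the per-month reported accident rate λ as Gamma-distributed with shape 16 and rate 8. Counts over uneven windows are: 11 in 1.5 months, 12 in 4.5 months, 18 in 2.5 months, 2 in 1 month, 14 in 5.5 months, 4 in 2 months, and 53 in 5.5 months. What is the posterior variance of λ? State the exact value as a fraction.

520/3721

Total count: 11 + 12 + 18 + 2 + 14 + 4 + 53 = 114.
Total exposure: 1.5 + 4.5 + 2.5 + 1 + 5.5 + 2 + 5.5 = 22.5 months.
The Gamma prior is conjugate for the Poisson rate, so λ | data ~ Gamma(16+114, 8+22.5) = Gamma(130, 61/2).
Posterior variance = α'/β'² = 130/(3721/4) = 520/3721.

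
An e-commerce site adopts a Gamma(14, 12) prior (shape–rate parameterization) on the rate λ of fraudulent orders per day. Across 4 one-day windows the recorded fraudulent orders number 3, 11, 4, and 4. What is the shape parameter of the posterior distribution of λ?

Total count: 3 + 11 + 4 + 4 = 22.
Total exposure: 4 days.
The Gamma prior is conjugate for the Poisson rate, so λ | data ~ Gamma(14+22, 12+4) = Gamma(36, 16).

36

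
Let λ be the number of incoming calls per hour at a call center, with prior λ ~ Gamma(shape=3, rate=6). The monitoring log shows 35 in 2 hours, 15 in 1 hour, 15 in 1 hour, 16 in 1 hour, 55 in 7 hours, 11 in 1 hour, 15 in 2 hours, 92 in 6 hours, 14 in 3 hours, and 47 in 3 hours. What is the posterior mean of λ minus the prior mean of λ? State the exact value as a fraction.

201/22

Total count: 35 + 15 + 15 + 16 + 55 + 11 + 15 + 92 + 14 + 47 = 315.
Total exposure: 2 + 1 + 1 + 1 + 7 + 1 + 2 + 6 + 3 + 3 = 27 hours.
Conjugate update: add total count to the shape and total exposure to the rate, giving Gamma(318, 33).
Posterior mean = 318/33 = 106/11; prior mean = 3/6 = 1/2. Difference = 106/11 − 1/2 = 201/22.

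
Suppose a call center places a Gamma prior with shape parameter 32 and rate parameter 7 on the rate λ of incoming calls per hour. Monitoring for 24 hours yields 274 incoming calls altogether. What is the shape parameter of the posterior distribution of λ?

306

Total count 274 over total exposure 24 hours.
The Gamma prior is conjugate for the Poisson rate, so λ | data ~ Gamma(32+274, 7+24) = Gamma(306, 31).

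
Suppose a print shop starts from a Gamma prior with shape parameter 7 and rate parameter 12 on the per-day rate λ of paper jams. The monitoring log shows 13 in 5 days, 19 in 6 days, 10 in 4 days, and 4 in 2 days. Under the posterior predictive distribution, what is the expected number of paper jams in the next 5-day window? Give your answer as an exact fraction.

265/29

Total count: 13 + 19 + 10 + 4 = 46.
Total exposure: 5 + 6 + 4 + 2 = 17 days.
Posterior: α' = 7 + 46 = 53, β' = 12 + 17 = 29.
Predictive mean over a 5-day window = T·E[λ|data] = 5·53/29 = 265/29.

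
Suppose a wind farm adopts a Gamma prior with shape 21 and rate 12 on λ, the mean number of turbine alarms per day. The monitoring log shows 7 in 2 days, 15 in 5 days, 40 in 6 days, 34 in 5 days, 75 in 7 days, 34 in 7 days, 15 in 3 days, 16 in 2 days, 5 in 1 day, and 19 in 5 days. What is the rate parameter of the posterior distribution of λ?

Total count: 7 + 15 + 40 + 34 + 75 + 34 + 15 + 16 + 5 + 19 = 260.
Total exposure: 2 + 5 + 6 + 5 + 7 + 7 + 3 + 2 + 1 + 5 = 43 days.
The Gamma prior is conjugate for the Poisson rate, so λ | data ~ Gamma(21+260, 12+43) = Gamma(281, 55).

55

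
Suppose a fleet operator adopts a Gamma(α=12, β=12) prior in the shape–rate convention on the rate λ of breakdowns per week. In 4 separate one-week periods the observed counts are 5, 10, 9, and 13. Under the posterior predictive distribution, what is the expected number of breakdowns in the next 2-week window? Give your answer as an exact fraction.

49/8

Total count: 5 + 10 + 9 + 13 = 37.
Total exposure: 4 weeks.
The Gamma prior is conjugate for the Poisson rate, so λ | data ~ Gamma(12+37, 12+4) = Gamma(49, 16).
Predictive mean over a 2-week window = T·E[λ|data] = 2·49/16 = 49/8.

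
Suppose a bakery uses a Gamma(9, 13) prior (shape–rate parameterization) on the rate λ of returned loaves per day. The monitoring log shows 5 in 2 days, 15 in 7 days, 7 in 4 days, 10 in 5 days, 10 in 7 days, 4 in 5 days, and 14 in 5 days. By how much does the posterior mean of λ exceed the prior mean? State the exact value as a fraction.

265/312

Total count: 5 + 15 + 7 + 10 + 10 + 4 + 14 = 65.
Total exposure: 2 + 7 + 4 + 5 + 7 + 5 + 5 = 35 days.
Conjugate update: add total count to the shape and total exposure to the rate, giving Gamma(74, 48).
Posterior mean = 74/48 = 37/24; prior mean = 9/13 = 9/13. Difference = 37/24 − 9/13 = 265/312.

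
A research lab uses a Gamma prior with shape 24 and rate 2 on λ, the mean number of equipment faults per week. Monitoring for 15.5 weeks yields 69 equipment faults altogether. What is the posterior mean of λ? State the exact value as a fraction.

186/35

Total count 69 over total exposure 15.5 weeks.
Conjugate update: add total count to the shape and total exposure to the rate, giving Gamma(93, 35/2).
Posterior mean = α'/β' = 93/(35/2) = 186/35.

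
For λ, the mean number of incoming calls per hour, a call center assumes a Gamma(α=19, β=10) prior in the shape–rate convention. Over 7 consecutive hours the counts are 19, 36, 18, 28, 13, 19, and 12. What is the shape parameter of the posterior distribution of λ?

164

Total count: 19 + 36 + 18 + 28 + 13 + 19 + 12 = 145.
Total exposure: 7 hours.
By Gamma–Poisson conjugacy, the posterior is Gamma(α + Σx, β + Σt) = Gamma(19 + 145, 10 + 7) = Gamma(164, 17).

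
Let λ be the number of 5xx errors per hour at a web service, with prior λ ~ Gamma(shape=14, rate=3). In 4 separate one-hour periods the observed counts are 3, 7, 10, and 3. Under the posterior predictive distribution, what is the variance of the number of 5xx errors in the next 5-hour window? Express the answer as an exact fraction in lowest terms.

Total count: 3 + 7 + 10 + 3 = 23.
Total exposure: 4 hours.
Conjugate update: add total count to the shape and total exposure to the rate, giving Gamma(37, 7).
The posterior predictive for a window of length T is Negative Binomial with variance T·α'·(β'+T)/β'² = 5·37·12/49 = 2220/49.

2220/49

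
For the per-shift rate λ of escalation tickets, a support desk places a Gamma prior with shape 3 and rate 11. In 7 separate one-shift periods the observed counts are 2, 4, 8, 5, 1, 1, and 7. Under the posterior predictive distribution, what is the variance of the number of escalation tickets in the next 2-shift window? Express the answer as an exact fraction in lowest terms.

310/81

Total count: 2 + 4 + 8 + 5 + 1 + 1 + 7 = 28.
Total exposure: 7 shifts.
Posterior: α' = 3 + 28 = 31, β' = 11 + 7 = 18.
The posterior predictive for a window of length T is Negative Binomial with variance T·α'·(β'+T)/β'² = 2·31·20/324 = 310/81.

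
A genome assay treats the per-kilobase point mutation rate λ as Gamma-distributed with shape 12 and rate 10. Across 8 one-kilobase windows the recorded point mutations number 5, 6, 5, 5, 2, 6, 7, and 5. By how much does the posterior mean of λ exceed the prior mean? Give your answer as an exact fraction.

157/90

Total count: 5 + 6 + 5 + 5 + 2 + 6 + 7 + 5 = 41.
Total exposure: 8 kilobases.
Conjugate update: add total count to the shape and total exposure to the rate, giving Gamma(53, 18).
Posterior mean = 53/18 = 53/18; prior mean = 12/10 = 6/5. Difference = 53/18 − 6/5 = 157/90.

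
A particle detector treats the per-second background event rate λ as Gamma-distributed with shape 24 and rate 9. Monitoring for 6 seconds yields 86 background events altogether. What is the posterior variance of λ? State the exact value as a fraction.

Total count 86 over total exposure 6 seconds.
Posterior: α' = 24 + 86 = 110, β' = 9 + 6 = 15.
Posterior variance = α'/β'² = 110/225 = 22/45.

22/45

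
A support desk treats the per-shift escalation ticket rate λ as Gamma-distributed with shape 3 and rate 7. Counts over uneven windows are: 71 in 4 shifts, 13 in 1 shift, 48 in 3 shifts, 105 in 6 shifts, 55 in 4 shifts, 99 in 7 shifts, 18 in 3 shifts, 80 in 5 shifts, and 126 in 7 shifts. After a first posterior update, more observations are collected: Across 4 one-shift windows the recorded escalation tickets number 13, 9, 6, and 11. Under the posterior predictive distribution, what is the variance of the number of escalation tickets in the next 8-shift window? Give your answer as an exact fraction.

Total count: 71 + 13 + 48 + 105 + 55 + 99 + 18 + 80 + 126 = 615.
Total exposure: 4 + 1 + 3 + 6 + 4 + 7 + 3 + 5 + 7 = 40 shifts.
After the first batch: Gamma(3 + 615, 7 + 40) = Gamma(618, 47).
Total count: 13 + 9 + 6 + 11 = 39.
Total exposure: 4 shifts.
After the second batch: Gamma(618 + 39, 47 + 4) = Gamma(657, 51).
The posterior predictive for a window of length T is Negative Binomial with variance T·α'·(β'+T)/β'² = 8·657·59/2601 = 34456/289.

34456/289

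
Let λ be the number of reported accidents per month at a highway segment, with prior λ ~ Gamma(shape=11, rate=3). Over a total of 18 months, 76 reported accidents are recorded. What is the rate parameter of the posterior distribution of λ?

Total count 76 over total exposure 18 months.
Gamma(α, β) with Poisson data over total exposure Σt gives posterior Gamma(α+Σx, β+Σt) = Gamma(87, 21).

21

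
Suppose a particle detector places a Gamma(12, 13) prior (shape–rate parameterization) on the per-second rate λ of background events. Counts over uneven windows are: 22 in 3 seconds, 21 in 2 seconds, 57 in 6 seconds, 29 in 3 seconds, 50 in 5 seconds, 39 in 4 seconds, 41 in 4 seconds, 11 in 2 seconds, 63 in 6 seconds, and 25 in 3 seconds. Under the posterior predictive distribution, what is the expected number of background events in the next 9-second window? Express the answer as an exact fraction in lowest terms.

Total count: 22 + 21 + 57 + 29 + 50 + 39 + 41 + 11 + 63 + 25 = 358.
Total exposure: 3 + 2 + 6 + 3 + 5 + 4 + 4 + 2 + 6 + 3 = 38 seconds.
By Gamma–Poisson conjugacy, the posterior is Gamma(α + Σx, β + Σt) = Gamma(12 + 358, 13 + 38) = Gamma(370, 51).
Predictive mean over a 9-second window = T·E[λ|data] = 9·370/51 = 1110/17.

1110/17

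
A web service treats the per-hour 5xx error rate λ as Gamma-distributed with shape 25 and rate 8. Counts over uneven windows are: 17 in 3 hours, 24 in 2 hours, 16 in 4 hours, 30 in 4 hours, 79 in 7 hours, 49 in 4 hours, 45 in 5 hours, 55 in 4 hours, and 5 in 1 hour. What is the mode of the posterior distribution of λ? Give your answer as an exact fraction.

172/21

Total count: 17 + 24 + 16 + 30 + 79 + 49 + 45 + 55 + 5 = 320.
Total exposure: 3 + 2 + 4 + 4 + 7 + 4 + 5 + 4 + 1 = 34 hours.
Gamma(α, β) with Poisson data over total exposure Σt gives posterior Gamma(α+Σx, β+Σt) = Gamma(345, 42).
Posterior mode = (α'−1)/β' = 344/42 = 172/21.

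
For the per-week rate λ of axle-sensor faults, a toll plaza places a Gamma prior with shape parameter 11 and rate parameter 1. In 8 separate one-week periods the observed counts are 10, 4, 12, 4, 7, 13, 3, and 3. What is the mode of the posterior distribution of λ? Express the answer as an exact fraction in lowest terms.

22/3

Total count: 10 + 4 + 12 + 4 + 7 + 13 + 3 + 3 = 56.
Total exposure: 8 weeks.
By Gamma–Poisson conjugacy, the posterior is Gamma(α + Σx, β + Σt) = Gamma(11 + 56, 1 + 8) = Gamma(67, 9).
Posterior mode = (α'−1)/β' = 66/9 = 22/3.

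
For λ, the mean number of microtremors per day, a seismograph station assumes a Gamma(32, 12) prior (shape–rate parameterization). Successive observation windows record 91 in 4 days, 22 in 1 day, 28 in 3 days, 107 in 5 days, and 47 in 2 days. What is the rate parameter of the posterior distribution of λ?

27

Total count: 91 + 22 + 28 + 107 + 47 = 295.
Total exposure: 4 + 1 + 3 + 5 + 2 = 15 days.
By Gamma–Poisson conjugacy, the posterior is Gamma(α + Σx, β + Σt) = Gamma(32 + 295, 12 + 15) = Gamma(327, 27).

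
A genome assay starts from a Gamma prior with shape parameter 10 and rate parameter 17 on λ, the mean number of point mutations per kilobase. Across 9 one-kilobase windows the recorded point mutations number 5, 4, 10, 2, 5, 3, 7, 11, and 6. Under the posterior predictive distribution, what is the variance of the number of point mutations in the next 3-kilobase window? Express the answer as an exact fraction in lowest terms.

Total count: 5 + 4 + 10 + 2 + 5 + 3 + 7 + 11 + 6 = 53.
Total exposure: 9 kilobases.
By Gamma–Poisson conjugacy, the posterior is Gamma(α + Σx, β + Σt) = Gamma(10 + 53, 17 + 9) = Gamma(63, 26).
The posterior predictive for a window of length T is Negative Binomial with variance T·α'·(β'+T)/β'² = 3·63·29/676 = 5481/676.

5481/676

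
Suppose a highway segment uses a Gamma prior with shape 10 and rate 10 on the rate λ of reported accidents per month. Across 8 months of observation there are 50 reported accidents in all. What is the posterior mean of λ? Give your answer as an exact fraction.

Total count 50 over total exposure 8 months.
The Gamma prior is conjugate for the Poisson rate, so λ | data ~ Gamma(10+50, 10+8) = Gamma(60, 18).
Posterior mean = α'/β' = 60/18 = 10/3.

10/3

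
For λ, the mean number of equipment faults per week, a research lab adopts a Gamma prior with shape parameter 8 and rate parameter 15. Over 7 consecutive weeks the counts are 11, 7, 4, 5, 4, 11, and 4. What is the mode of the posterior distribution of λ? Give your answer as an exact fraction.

Total count: 11 + 7 + 4 + 5 + 4 + 11 + 4 = 46.
Total exposure: 7 weeks.
Posterior: α' = 8 + 46 = 54, β' = 15 + 7 = 22.
Posterior mode = (α'−1)/β' = 53/22.

53/22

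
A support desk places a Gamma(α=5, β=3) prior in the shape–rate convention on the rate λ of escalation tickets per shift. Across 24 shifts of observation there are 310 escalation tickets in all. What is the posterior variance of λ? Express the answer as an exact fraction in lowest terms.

Total count 310 over total exposure 24 shifts.
By Gamma–Poisson conjugacy, the posterior is Gamma(α + Σx, β + Σt) = Gamma(5 + 310, 3 + 24) = Gamma(315, 27).
Posterior variance = α'/β'² = 315/729 = 35/81.

35/81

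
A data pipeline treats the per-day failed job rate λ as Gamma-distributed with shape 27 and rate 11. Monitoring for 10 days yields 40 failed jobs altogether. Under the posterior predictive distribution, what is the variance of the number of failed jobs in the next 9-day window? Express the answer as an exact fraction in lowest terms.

2010/49

Total count 40 over total exposure 10 days.
Gamma(α, β) with Poisson data over total exposure Σt gives posterior Gamma(α+Σx, β+Σt) = Gamma(67, 21).
The posterior predictive for a window of length T is Negative Binomial with variance T·α'·(β'+T)/β'² = 9·67·30/441 = 2010/49.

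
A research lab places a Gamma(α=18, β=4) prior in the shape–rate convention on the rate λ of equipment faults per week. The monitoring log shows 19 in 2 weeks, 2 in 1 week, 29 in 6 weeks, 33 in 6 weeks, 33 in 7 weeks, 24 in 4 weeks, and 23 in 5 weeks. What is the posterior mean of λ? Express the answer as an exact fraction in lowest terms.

181/35

Total count: 19 + 2 + 29 + 33 + 33 + 24 + 23 = 163.
Total exposure: 2 + 1 + 6 + 6 + 7 + 4 + 5 = 31 weeks.
The Gamma prior is conjugate for the Poisson rate, so λ | data ~ Gamma(18+163, 4+31) = Gamma(181, 35).
Posterior mean = α'/β' = 181/35.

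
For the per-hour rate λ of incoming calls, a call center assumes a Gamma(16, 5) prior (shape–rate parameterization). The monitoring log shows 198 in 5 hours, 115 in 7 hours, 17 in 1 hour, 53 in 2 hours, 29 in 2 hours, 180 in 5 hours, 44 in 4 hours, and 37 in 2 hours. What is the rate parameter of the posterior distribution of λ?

Total count: 198 + 115 + 17 + 53 + 29 + 180 + 44 + 37 = 673.
Total exposure: 5 + 7 + 1 + 2 + 2 + 5 + 4 + 2 = 28 hours.
Gamma(α, β) with Poisson data over total exposure Σt gives posterior Gamma(α+Σx, β+Σt) = Gamma(689, 33).

33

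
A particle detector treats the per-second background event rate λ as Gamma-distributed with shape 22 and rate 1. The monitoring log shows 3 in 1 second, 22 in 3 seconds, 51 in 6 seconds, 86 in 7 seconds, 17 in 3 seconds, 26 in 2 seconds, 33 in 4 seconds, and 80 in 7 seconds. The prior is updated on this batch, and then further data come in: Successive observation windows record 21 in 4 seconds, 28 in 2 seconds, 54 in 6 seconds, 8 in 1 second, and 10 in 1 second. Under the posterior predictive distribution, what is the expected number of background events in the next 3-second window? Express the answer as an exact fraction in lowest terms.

461/16

Total count: 3 + 22 + 51 + 86 + 17 + 26 + 33 + 80 = 318.
Total exposure: 1 + 3 + 6 + 7 + 3 + 2 + 4 + 7 = 33 seconds.
After the first batch: Gamma(22 + 318, 1 + 33) = Gamma(340, 34).
Total count: 21 + 28 + 54 + 8 + 10 = 121.
Total exposure: 4 + 2 + 6 + 1 + 1 = 14 seconds.
After the second batch: Gamma(340 + 121, 34 + 14) = Gamma(461, 48).
Predictive mean over a 3-second window = T·E[λ|data] = 3·461/48 = 461/16.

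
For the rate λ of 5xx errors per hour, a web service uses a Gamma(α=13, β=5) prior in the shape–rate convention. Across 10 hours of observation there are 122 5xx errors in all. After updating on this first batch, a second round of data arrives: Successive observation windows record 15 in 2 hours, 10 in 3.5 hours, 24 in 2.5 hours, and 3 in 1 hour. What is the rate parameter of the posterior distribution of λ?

24

Total count 122 over total exposure 10 hours.
After the first batch: Gamma(13 + 122, 5 + 10) = Gamma(135, 15).
Total count: 15 + 10 + 24 + 3 = 52.
Total exposure: 2 + 3.5 + 2.5 + 1 = 9 hours.
After the second batch: Gamma(135 + 52, 15 + 9) = Gamma(187, 24).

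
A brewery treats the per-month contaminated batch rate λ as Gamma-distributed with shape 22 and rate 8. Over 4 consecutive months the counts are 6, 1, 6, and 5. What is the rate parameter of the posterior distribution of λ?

12

Total count: 6 + 1 + 6 + 5 = 18.
Total exposure: 4 months.
By Gamma–Poisson conjugacy, the posterior is Gamma(α + Σx, β + Σt) = Gamma(22 + 18, 8 + 4) = Gamma(40, 12).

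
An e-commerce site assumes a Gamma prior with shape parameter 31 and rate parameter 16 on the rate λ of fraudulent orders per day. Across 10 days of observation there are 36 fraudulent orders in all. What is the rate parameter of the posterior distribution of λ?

26

Total count 36 over total exposure 10 days.
Posterior: α' = 31 + 36 = 67, β' = 16 + 10 = 26.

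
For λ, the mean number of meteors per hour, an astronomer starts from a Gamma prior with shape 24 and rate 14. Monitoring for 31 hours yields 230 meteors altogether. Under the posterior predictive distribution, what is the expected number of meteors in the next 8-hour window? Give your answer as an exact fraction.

2032/45

Total count 230 over total exposure 31 hours.
Posterior: α' = 24 + 230 = 254, β' = 14 + 31 = 45.
Predictive mean over an 8-hour window = T·E[λ|data] = 8·254/45 = 2032/45.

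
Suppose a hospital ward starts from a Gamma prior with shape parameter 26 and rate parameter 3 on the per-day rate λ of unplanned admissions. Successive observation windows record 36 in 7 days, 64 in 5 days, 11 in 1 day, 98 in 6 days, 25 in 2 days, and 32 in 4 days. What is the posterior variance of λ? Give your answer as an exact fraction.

Total count: 36 + 64 + 11 + 98 + 25 + 32 = 266.
Total exposure: 7 + 5 + 1 + 6 + 2 + 4 = 25 days.
Posterior: α' = 26 + 266 = 292, β' = 3 + 25 = 28.
Posterior variance = α'/β'² = 292/784 = 73/196.

73/196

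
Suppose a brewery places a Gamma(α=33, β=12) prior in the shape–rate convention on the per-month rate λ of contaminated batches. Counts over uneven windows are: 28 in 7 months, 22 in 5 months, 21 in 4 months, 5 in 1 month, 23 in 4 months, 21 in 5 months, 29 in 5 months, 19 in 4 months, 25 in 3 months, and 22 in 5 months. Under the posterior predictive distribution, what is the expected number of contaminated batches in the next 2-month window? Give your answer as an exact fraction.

Total count: 28 + 22 + 21 + 5 + 23 + 21 + 29 + 19 + 25 + 22 = 215.
Total exposure: 7 + 5 + 4 + 1 + 4 + 5 + 5 + 4 + 3 + 5 = 43 months.
By Gamma–Poisson conjugacy, the posterior is Gamma(α + Σx, β + Σt) = Gamma(33 + 215, 12 + 43) = Gamma(248, 55).
Predictive mean over a 2-month window = T·E[λ|data] = 2·248/55 = 496/55.

496/55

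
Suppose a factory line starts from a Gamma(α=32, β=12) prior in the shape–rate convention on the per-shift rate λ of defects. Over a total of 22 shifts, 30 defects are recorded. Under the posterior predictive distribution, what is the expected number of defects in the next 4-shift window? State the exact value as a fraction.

124/17

Total count 30 over total exposure 22 shifts.
Conjugate update: add total count to the shape and total exposure to the rate, giving Gamma(62, 34).
Predictive mean over a 4-shift window = T·E[λ|data] = 4·62/34 = 124/17.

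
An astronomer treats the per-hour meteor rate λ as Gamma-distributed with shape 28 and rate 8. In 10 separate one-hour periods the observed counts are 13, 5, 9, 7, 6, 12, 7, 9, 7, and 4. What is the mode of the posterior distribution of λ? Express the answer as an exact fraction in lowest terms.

53/9

Total count: 13 + 5 + 9 + 7 + 6 + 12 + 7 + 9 + 7 + 4 = 79.
Total exposure: 10 hours.
The Gamma prior is conjugate for the Poisson rate, so λ | data ~ Gamma(28+79, 8+10) = Gamma(107, 18).
Posterior mode = (α'−1)/β' = 106/18 = 53/9.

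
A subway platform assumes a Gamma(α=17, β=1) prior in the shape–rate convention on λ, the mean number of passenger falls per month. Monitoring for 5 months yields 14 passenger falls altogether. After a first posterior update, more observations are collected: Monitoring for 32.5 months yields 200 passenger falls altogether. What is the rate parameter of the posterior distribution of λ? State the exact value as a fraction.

Total count 14 over total exposure 5 months.
After the first batch: Gamma(17 + 14, 1 + 5) = Gamma(31, 6).
Total count 200 over total exposure 32.5 months.
After the second batch: Gamma(31 + 200, 6 + 32.5) = Gamma(231, 77/2).

77/2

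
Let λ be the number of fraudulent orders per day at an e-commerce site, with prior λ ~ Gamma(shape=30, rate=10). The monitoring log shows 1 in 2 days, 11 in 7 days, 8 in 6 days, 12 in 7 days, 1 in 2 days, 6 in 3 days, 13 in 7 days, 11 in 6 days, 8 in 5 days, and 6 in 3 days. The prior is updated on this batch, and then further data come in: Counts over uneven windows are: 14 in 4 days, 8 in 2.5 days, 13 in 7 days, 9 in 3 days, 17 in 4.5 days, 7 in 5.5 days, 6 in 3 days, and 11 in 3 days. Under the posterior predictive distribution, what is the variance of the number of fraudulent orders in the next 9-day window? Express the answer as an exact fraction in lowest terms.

687744/32761

Total count: 1 + 11 + 8 + 12 + 1 + 6 + 13 + 11 + 8 + 6 = 77.
Total exposure: 2 + 7 + 6 + 7 + 2 + 3 + 7 + 6 + 5 + 3 = 48 days.
After the first batch: Gamma(30 + 77, 10 + 48) = Gamma(107, 58).
Total count: 14 + 8 + 13 + 9 + 17 + 7 + 6 + 11 = 85.
Total exposure: 4 + 2.5 + 7 + 3 + 4.5 + 5.5 + 3 + 3 = 32.5 days.
After the second batch: Gamma(107 + 85, 58 + 32.5) = Gamma(192, 181/2).
The posterior predictive for a window of length T is Negative Binomial with variance T·α'·(β'+T)/β'² = 9·192·(199/2)/(32761/4) = 687744/32761.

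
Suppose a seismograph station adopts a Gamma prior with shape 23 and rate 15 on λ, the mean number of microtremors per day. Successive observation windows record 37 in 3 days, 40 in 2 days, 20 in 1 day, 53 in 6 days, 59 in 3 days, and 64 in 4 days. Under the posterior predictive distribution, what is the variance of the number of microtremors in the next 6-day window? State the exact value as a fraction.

17760/289

Total count: 37 + 40 + 20 + 53 + 59 + 64 = 273.
Total exposure: 3 + 2 + 1 + 6 + 3 + 4 = 19 days.
The Gamma prior is conjugate for the Poisson rate, so λ | data ~ Gamma(23+273, 15+19) = Gamma(296, 34).
The posterior predictive for a window of length T is Negative Binomial with variance T·α'·(β'+T)/β'² = 6·296·40/1156 = 17760/289.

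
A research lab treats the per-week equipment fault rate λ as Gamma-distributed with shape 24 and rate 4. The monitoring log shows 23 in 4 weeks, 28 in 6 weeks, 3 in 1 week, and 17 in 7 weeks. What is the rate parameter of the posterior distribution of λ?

22

Total count: 23 + 28 + 3 + 17 = 71.
Total exposure: 4 + 6 + 1 + 7 = 18 weeks.
Gamma(α, β) with Poisson data over total exposure Σt gives posterior Gamma(α+Σx, β+Σt) = Gamma(95, 22).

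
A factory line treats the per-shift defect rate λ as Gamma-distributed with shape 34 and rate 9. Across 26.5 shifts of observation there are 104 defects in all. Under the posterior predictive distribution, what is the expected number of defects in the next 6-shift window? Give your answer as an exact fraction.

1656/71

Total count 104 over total exposure 26.5 shifts.
Conjugate update: add total count to the shape and total exposure to the rate, giving Gamma(138, 71/2).
Predictive mean over a 6-shift window = T·E[λ|data] = 6·138/(71/2) = 1656/71.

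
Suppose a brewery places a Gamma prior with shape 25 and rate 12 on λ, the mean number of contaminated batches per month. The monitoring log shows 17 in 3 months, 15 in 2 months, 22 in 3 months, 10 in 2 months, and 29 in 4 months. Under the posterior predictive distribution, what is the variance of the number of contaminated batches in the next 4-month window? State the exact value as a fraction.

Total count: 17 + 15 + 22 + 10 + 29 = 93.
Total exposure: 3 + 2 + 3 + 2 + 4 = 14 months.
By Gamma–Poisson conjugacy, the posterior is Gamma(α + Σx, β + Σt) = Gamma(25 + 93, 12 + 14) = Gamma(118, 26).
The posterior predictive for a window of length T is Negative Binomial with variance T·α'·(β'+T)/β'² = 4·118·30/676 = 3540/169.

3540/169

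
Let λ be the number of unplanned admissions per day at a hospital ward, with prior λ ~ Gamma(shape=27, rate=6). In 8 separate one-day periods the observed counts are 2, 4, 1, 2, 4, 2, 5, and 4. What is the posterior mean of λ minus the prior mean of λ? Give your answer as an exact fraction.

-6/7

Total count: 2 + 4 + 1 + 2 + 4 + 2 + 5 + 4 = 24.
Total exposure: 8 days.
Posterior: α' = 27 + 24 = 51, β' = 6 + 8 = 14.
Posterior mean = 51/14 = 51/14; prior mean = 27/6 = 9/2. Difference = 51/14 − 9/2 = -6/7.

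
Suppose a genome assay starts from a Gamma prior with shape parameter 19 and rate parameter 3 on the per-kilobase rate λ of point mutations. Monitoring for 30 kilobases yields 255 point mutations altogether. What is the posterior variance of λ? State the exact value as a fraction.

Total count 255 over total exposure 30 kilobases.
By Gamma–Poisson conjugacy, the posterior is Gamma(α + Σx, β + Σt) = Gamma(19 + 255, 3 + 30) = Gamma(274, 33).
Posterior variance = α'/β'² = 274/1089.

274/1089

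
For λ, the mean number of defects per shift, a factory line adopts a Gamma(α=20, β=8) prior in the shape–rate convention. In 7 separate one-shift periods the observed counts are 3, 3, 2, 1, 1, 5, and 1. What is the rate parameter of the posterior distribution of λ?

Total count: 3 + 3 + 2 + 1 + 1 + 5 + 1 = 16.
Total exposure: 7 shifts.
Posterior: α' = 20 + 16 = 36, β' = 8 + 7 = 15.

15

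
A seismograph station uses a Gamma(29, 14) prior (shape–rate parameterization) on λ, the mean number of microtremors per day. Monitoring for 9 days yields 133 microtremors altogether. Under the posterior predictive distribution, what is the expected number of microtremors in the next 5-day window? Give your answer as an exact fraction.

Total count 133 over total exposure 9 days.
Conjugate update: add total count to the shape and total exposure to the rate, giving Gamma(162, 23).
Predictive mean over a 5-day window = T·E[λ|data] = 5·162/23 = 810/23.

810/23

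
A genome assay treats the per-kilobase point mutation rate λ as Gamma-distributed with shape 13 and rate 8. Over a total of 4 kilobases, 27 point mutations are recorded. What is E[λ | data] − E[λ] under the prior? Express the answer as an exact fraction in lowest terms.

Total count 27 over total exposure 4 kilobases.
Conjugate update: add total count to the shape and total exposure to the rate, giving Gamma(40, 12).
Posterior mean = 40/12 = 10/3; prior mean = 13/8 = 13/8. Difference = 10/3 − 13/8 = 41/24.

41/24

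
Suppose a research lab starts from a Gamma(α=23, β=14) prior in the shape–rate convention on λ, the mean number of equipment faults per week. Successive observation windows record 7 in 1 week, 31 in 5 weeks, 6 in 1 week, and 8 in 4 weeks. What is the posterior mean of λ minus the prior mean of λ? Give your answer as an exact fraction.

Total count: 7 + 31 + 6 + 8 = 52.
Total exposure: 1 + 5 + 1 + 4 = 11 weeks.
Gamma(α, β) with Poisson data over total exposure Σt gives posterior Gamma(α+Σx, β+Σt) = Gamma(75, 25).
Posterior mean = 75/25 = 3; prior mean = 23/14 = 23/14. Difference = 3 − 23/14 = 19/14.

19/14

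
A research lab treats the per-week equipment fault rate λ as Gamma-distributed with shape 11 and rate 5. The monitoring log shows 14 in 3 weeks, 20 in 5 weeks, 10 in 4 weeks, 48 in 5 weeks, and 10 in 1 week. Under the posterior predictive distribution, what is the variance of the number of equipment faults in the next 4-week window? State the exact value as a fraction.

12204/529

Total count: 14 + 20 + 10 + 48 + 10 = 102.
Total exposure: 3 + 5 + 4 + 5 + 1 = 18 weeks.
Posterior: α' = 11 + 102 = 113, β' = 5 + 18 = 23.
The posterior predictive for a window of length T is Negative Binomial with variance T·α'·(β'+T)/β'² = 4·113·27/529 = 12204/529.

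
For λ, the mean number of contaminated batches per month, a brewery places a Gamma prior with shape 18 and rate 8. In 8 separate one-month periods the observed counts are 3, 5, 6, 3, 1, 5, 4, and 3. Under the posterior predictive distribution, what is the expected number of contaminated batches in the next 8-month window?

Total count: 3 + 5 + 6 + 3 + 1 + 5 + 4 + 3 = 30.
Total exposure: 8 months.
Gamma(α, β) with Poisson data over total exposure Σt gives posterior Gamma(α+Σx, β+Σt) = Gamma(48, 16).
Predictive mean over an 8-month window = T·E[λ|data] = 8·48/16 = 24.

24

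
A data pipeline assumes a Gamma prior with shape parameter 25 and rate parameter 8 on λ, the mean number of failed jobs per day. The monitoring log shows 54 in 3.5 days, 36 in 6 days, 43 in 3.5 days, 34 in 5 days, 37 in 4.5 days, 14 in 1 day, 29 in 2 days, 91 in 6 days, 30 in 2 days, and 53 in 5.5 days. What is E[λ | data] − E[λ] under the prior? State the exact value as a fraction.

Total count: 54 + 36 + 43 + 34 + 37 + 14 + 29 + 91 + 30 + 53 = 421.
Total exposure: 3.5 + 6 + 3.5 + 5 + 4.5 + 1 + 2 + 6 + 2 + 5.5 = 39 days.
Gamma(α, β) with Poisson data over total exposure Σt gives posterior Gamma(α+Σx, β+Σt) = Gamma(446, 47).
Posterior mean = 446/47 = 446/47; prior mean = 25/8 = 25/8. Difference = 446/47 − 25/8 = 2393/376.

2393/376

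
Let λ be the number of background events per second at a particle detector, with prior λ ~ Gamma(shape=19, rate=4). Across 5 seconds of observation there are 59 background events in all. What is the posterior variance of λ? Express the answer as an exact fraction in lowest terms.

26/27

Total count 59 over total exposure 5 seconds.
By Gamma–Poisson conjugacy, the posterior is Gamma(α + Σx, β + Σt) = Gamma(19 + 59, 4 + 5) = Gamma(78, 9).
Posterior variance = α'/β'² = 78/81 = 26/27.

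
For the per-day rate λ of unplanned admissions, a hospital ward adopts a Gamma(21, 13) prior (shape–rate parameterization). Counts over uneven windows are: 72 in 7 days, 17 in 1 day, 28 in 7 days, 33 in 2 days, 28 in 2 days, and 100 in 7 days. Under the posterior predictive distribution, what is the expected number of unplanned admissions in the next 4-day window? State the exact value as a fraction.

Total count: 72 + 17 + 28 + 33 + 28 + 100 = 278.
Total exposure: 7 + 1 + 7 + 2 + 2 + 7 = 26 days.
By Gamma–Poisson conjugacy, the posterior is Gamma(α + Σx, β + Σt) = Gamma(21 + 278, 13 + 26) = Gamma(299, 39).
Predictive mean over a 4-day window = T·E[λ|data] = 4·299/39 = 92/3.

92/3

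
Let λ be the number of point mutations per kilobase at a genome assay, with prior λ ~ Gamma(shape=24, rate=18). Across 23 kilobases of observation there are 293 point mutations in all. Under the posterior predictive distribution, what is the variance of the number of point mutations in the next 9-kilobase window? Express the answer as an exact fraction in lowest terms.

Total count 293 over total exposure 23 kilobases.
Posterior: α' = 24 + 293 = 317, β' = 18 + 23 = 41.
The posterior predictive for a window of length T is Negative Binomial with variance T·α'·(β'+T)/β'² = 9·317·50/1681 = 142650/1681.

142650/1681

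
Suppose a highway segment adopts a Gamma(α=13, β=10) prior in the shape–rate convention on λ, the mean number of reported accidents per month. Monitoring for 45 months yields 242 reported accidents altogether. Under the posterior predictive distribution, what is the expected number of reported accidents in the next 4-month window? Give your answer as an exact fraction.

204/11

Total count 242 over total exposure 45 months.
Posterior: α' = 13 + 242 = 255, β' = 10 + 45 = 55.
Predictive mean over a 4-month window = T·E[λ|data] = 4·255/55 = 204/11.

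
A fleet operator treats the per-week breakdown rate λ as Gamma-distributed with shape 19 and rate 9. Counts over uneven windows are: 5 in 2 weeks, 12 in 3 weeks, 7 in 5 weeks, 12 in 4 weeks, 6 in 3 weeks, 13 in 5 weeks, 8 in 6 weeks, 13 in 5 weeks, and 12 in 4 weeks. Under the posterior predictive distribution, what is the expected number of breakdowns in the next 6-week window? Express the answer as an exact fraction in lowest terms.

321/23

Total count: 5 + 12 + 7 + 12 + 6 + 13 + 8 + 13 + 12 = 88.
Total exposure: 2 + 3 + 5 + 4 + 3 + 5 + 6 + 5 + 4 = 37 weeks.
Posterior: α' = 19 + 88 = 107, β' = 9 + 37 = 46.
Predictive mean over a 6-week window = T·E[λ|data] = 6·107/46 = 321/23.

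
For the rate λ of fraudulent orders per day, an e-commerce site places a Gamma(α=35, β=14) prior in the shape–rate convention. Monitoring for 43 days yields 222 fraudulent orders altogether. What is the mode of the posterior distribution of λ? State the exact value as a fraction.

Total count 222 over total exposure 43 days.
Conjugate update: add total count to the shape and total exposure to the rate, giving Gamma(257, 57).
Posterior mode = (α'−1)/β' = 256/57.

256/57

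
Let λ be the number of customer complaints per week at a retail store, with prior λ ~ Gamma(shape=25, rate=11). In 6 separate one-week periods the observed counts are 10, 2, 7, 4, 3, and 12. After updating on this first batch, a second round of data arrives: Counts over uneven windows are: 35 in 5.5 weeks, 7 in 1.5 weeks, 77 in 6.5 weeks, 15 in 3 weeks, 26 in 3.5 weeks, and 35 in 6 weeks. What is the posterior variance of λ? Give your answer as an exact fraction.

Total count: 10 + 2 + 7 + 4 + 3 + 12 = 38.
Total exposure: 6 weeks.
After the first batch: Gamma(25 + 38, 11 + 6) = Gamma(63, 17).
Total count: 35 + 7 + 77 + 15 + 26 + 35 = 195.
Total exposure: 5.5 + 1.5 + 6.5 + 3 + 3.5 + 6 = 26 weeks.
After the second batch: Gamma(63 + 195, 17 + 26) = Gamma(258, 43).
Posterior variance = α'/β'² = 258/1849 = 6/43.

6/43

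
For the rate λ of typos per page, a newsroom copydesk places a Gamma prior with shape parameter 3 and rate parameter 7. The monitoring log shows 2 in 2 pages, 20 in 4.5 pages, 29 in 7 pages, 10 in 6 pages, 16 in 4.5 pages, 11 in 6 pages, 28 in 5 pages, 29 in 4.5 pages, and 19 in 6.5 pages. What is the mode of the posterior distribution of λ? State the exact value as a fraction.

166/53

Total count: 2 + 20 + 29 + 10 + 16 + 11 + 28 + 29 + 19 = 164.
Total exposure: 2 + 4.5 + 7 + 6 + 4.5 + 6 + 5 + 4.5 + 6.5 = 46 pages.
By Gamma–Poisson conjugacy, the posterior is Gamma(α + Σx, β + Σt) = Gamma(3 + 164, 7 + 46) = Gamma(167, 53).
Posterior mode = (α'−1)/β' = 166/53.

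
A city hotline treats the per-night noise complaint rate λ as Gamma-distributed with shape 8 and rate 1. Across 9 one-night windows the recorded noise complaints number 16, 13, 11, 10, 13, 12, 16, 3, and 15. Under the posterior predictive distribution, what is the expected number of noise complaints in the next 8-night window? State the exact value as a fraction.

468/5

Total count: 16 + 13 + 11 + 10 + 13 + 12 + 16 + 3 + 15 = 109.
Total exposure: 9 nights.
Posterior: α' = 8 + 109 = 117, β' = 1 + 9 = 10.
Predictive mean over an 8-night window = T·E[λ|data] = 8·117/10 = 468/5.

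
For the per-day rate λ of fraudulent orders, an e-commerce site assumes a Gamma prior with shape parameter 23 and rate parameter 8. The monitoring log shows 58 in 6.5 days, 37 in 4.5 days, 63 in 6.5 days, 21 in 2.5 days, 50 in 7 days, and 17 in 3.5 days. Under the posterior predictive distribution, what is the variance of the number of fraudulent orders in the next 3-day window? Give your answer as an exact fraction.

133962/5929

Total count: 58 + 37 + 63 + 21 + 50 + 17 = 246.
Total exposure: 6.5 + 4.5 + 6.5 + 2.5 + 7 + 3.5 = 30.5 days.
Gamma(α, β) with Poisson data over total exposure Σt gives posterior Gamma(α+Σx, β+Σt) = Gamma(269, 77/2).
The posterior predictive for a window of length T is Negative Binomial with variance T·α'·(β'+T)/β'² = 3·269·(83/2)/(5929/4) = 133962/5929.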